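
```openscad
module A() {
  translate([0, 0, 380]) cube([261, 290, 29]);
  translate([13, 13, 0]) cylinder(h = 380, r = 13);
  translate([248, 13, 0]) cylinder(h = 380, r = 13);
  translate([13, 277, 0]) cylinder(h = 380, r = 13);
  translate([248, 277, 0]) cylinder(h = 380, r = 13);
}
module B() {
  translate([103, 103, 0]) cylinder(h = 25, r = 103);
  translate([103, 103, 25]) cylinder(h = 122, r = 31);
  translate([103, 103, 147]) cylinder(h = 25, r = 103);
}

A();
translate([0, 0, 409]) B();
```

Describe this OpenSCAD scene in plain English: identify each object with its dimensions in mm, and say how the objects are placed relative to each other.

A is a simple wooden stool: a rectangular seat 261 mm (x) by 290 mm (y), 29 mm thick, top face at z = 409 mm, on four round legs, each 26 mm in diameter. The legs rest on z = 0, each leg's axis is inset half a diameter from the nearest pair of seat edges (so the leg's bounding box is flush with the corner).

B is a spool: two coaxial disc flanges of radius 103 mm and thickness 25 mm, joined by a core cylinder of radius 31 mm and height 122 mm. The lower flange rests on z = 0 and the three cylinders share a vertical axis.

The spool is on top of the stool.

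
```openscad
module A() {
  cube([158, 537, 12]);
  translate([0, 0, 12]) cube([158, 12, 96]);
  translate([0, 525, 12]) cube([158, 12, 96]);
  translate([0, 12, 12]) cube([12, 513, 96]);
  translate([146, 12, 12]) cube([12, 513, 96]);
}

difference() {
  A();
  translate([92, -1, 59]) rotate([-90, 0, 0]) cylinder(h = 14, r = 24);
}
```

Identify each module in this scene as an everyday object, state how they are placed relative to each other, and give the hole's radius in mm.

The subtracted cylinder has r = 24 mm.

A is an open box. The open box has a circular hole through its front wall. The hole's radius is 24 mm.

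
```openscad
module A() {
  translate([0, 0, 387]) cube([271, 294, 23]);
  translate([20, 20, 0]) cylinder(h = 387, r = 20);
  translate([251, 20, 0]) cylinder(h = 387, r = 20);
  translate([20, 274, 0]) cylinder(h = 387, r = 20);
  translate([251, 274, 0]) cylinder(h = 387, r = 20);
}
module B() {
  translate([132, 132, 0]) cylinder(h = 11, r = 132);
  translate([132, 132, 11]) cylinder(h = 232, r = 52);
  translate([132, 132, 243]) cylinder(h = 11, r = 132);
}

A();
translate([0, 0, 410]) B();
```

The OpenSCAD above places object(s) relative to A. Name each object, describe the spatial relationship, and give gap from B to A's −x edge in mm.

The spool's min-x is at 0; the stool's min-x is 0; gap = 0 mm.

A is a stool. B is a spool. The spool is on top of the stool. The gap from the spool to the stool's −x edge is 0 mm.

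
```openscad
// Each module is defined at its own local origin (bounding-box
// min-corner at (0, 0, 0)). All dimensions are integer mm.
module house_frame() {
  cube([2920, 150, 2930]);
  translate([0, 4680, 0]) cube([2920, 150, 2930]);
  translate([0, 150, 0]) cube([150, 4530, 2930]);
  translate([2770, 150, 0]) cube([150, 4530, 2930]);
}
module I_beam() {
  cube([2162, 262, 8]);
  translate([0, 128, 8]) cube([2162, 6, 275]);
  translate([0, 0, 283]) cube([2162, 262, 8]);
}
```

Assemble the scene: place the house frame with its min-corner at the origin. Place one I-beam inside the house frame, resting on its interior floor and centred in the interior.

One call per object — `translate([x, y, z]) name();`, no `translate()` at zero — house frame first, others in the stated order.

house_frame();
translate([379, 2284, 0]) I_beam();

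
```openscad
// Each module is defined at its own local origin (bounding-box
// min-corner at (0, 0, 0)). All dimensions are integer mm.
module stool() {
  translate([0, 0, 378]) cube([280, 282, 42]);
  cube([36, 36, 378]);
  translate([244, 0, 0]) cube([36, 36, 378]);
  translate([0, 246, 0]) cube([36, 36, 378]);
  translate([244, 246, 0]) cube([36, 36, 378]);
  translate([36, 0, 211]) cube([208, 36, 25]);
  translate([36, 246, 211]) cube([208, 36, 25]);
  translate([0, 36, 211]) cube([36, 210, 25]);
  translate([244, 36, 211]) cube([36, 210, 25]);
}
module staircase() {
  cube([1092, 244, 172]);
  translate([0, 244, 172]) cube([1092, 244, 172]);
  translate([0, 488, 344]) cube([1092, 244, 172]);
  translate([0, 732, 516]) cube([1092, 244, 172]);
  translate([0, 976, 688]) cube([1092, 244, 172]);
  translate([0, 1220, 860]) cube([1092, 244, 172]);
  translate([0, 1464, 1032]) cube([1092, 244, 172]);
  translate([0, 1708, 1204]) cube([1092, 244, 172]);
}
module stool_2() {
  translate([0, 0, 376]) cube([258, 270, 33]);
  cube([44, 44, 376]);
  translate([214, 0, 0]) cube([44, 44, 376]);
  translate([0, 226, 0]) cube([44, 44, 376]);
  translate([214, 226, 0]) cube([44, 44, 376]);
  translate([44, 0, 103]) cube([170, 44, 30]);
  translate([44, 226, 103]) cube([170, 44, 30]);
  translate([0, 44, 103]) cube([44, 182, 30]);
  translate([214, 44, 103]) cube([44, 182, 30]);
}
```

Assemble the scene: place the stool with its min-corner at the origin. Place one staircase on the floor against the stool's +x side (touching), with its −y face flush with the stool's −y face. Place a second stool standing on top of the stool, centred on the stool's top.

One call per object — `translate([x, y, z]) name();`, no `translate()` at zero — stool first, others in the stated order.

stool();
translate([280, 0, 0]) staircase();
translate([11, 6, 420]) stool_2();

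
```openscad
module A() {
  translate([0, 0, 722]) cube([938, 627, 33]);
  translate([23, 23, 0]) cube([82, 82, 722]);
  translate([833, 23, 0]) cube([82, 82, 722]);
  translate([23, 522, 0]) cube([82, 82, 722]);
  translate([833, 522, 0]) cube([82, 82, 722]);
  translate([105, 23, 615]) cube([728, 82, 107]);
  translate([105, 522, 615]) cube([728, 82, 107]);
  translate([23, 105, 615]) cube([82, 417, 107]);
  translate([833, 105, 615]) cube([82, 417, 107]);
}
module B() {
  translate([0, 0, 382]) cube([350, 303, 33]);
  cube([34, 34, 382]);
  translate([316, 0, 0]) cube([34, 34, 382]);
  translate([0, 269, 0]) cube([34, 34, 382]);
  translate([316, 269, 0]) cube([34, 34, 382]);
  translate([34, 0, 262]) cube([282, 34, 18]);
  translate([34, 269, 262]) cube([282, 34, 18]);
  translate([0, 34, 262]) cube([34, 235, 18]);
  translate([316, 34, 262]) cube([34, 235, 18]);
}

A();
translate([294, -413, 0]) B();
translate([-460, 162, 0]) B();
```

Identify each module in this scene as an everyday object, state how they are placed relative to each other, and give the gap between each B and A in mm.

Each stool's nearest face is 110 mm from the table's bounding box.

A is a table. B is a stool. Two stools sit around the table at the −y, −x sides. The gap between each stool and the table is 110 mm.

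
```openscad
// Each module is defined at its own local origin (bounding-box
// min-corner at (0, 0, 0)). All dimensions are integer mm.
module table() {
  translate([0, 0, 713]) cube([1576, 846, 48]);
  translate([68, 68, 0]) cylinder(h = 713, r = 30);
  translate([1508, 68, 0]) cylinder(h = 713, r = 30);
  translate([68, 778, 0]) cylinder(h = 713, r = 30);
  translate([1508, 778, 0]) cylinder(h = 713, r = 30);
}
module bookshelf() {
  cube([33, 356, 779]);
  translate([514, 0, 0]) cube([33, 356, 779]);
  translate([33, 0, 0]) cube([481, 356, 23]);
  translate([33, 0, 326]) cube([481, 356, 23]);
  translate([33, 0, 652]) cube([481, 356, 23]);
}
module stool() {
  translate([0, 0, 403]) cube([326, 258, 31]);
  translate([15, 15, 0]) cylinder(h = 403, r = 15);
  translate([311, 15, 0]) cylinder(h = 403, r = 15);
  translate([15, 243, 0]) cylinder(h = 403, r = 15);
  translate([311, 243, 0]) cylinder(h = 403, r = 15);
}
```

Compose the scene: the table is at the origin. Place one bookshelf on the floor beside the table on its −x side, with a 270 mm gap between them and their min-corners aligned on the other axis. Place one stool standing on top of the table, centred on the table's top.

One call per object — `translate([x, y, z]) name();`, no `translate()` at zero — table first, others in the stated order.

table();
translate([-817, 0, 0]) bookshelf();
translate([625, 294, 761]) stool();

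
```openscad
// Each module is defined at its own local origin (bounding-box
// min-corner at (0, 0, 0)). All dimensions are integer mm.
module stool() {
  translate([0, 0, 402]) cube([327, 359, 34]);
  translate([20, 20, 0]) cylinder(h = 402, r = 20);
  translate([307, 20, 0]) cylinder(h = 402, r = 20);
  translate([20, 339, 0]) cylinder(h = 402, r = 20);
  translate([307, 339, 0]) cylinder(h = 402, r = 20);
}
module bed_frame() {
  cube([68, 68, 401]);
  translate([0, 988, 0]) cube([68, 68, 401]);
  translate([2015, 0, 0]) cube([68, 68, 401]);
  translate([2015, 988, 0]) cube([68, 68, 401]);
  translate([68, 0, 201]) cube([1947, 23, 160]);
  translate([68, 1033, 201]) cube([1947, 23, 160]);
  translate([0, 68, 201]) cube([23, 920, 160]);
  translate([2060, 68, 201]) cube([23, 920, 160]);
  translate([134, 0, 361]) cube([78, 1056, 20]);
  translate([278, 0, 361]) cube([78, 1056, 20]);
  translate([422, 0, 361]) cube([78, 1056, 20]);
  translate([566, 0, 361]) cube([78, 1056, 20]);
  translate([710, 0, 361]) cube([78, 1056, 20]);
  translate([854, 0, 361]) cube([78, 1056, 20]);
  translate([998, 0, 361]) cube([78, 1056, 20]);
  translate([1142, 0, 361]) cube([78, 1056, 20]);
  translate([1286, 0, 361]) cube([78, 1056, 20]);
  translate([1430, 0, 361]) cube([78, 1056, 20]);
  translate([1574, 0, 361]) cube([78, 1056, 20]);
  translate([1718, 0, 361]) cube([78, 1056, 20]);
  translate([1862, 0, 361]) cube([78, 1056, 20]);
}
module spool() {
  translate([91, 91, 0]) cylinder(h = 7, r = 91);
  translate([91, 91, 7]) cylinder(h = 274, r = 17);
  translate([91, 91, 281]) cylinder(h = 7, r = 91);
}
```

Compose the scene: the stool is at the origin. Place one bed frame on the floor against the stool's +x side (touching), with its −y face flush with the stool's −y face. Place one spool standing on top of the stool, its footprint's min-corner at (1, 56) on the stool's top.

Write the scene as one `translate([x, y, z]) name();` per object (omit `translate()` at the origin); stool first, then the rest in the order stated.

stool();
translate([327, 0, 0]) bed_frame();
translate([1, 56, 436]) spool();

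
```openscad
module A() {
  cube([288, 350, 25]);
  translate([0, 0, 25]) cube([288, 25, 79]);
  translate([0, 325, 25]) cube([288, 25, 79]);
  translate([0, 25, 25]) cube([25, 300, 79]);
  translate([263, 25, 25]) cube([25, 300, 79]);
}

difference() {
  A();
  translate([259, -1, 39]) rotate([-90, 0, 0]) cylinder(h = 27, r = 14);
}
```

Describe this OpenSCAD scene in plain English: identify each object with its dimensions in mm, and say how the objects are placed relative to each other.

A is an open-topped rectangular box: outside dimensions 288×350×104 mm, with a uniform wall and base thickness of 25 mm. The base is a full 288×350 slab on the floor; four walls sit on top of the base. The front and back walls (the −y and +y sides) span the full width; the two side walls fit between them.

The open box has a circular hole of radius 14 mm through its front wall, centred at (x = 259, z = 39).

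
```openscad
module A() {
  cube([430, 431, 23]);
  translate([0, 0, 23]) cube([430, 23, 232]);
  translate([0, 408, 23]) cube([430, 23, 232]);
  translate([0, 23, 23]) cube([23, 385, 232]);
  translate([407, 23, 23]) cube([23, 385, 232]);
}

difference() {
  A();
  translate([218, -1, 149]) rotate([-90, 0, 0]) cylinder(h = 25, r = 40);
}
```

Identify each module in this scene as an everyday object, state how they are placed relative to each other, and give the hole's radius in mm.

A is an open box. The open box has a circular hole through its front wall. The hole's radius is 40 mm.

The subtracted cylinder has r = 40 mm.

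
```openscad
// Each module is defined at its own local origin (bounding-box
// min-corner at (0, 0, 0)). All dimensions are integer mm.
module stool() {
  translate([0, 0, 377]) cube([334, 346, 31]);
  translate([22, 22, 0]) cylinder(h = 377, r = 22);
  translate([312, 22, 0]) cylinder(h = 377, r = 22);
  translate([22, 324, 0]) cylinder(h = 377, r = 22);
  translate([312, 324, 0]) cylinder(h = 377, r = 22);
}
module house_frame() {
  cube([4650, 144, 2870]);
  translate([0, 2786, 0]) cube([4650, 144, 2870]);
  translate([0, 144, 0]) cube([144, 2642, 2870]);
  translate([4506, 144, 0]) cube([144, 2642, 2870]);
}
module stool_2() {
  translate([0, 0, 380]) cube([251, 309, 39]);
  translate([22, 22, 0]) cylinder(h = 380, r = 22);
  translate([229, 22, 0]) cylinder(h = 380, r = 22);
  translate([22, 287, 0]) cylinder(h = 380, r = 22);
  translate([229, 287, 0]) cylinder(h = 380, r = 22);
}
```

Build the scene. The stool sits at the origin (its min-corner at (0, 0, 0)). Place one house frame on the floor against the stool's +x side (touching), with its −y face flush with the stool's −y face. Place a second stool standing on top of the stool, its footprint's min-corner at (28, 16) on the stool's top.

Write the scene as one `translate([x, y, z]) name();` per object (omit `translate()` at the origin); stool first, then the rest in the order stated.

stool();
translate([334, 0, 0]) house_frame();
translate([28, 16, 408]) stool_2();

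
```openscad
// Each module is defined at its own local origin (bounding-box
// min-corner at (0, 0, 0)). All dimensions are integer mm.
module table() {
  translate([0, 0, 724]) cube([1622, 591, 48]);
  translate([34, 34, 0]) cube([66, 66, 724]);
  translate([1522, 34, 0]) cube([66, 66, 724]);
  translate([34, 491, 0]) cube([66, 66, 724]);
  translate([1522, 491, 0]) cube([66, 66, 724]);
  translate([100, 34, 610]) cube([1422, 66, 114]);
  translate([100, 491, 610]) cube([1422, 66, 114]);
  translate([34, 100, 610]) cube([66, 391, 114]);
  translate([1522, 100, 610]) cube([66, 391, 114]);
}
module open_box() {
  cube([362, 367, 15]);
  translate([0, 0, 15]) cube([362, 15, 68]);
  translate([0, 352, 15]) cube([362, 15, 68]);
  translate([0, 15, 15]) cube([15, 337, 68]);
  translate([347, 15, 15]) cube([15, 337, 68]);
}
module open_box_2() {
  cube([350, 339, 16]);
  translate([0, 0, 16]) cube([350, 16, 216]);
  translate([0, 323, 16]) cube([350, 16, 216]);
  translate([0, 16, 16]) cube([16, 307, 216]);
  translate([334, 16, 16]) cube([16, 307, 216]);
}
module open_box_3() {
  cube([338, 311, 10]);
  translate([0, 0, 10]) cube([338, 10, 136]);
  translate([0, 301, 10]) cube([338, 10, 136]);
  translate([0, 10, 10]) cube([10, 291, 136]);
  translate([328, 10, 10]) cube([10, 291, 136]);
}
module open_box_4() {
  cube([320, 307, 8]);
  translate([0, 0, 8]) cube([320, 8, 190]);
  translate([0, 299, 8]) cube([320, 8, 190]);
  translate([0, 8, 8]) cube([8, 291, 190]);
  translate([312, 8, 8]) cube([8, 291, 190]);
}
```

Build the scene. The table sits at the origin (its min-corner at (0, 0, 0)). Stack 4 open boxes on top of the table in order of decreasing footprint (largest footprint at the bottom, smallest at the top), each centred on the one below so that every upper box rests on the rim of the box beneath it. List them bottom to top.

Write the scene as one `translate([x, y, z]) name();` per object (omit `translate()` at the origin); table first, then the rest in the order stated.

table();
translate([630, 112, 772]) open_box();
translate([636, 126, 855]) open_box_2();
translate([642, 140, 1087]) open_box_3();
translate([651, 142, 1233]) open_box_4();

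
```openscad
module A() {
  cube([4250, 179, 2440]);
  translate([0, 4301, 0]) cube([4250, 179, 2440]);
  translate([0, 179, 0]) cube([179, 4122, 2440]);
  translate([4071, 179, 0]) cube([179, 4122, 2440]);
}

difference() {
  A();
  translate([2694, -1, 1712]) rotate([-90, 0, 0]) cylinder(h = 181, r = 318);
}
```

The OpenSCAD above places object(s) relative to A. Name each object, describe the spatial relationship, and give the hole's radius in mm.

The subtracted cylinder has r = 318 mm.

A is a house frame. The house frame has a circular hole through its front wall. The hole's radius is 318 mm.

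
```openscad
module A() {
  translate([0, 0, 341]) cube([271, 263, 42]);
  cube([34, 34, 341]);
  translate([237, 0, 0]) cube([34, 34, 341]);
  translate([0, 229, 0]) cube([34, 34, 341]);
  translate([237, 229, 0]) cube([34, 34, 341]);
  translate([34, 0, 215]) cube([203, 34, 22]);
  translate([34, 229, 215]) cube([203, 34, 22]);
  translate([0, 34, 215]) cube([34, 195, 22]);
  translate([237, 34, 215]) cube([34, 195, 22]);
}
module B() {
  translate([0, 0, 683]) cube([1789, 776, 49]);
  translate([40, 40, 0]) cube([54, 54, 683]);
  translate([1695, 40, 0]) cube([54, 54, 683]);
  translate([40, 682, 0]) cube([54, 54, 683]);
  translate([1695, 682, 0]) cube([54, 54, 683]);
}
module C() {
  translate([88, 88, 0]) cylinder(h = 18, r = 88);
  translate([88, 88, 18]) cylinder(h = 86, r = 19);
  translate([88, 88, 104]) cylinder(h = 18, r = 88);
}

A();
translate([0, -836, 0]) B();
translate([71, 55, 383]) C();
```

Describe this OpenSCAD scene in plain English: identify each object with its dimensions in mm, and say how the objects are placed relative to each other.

A is a four-legged stool. The seat is a 271×263×42 mm slab whose top surface is at z = 383 mm; four square legs, each 34×34 mm in cross-section, run from the floor (z = 0) to the underside of the seat, each flush with a corner of the seat. Four stretchers, 34 mm wide and 22 mm tall, connect adjacent legs with their undersides at z = 215 mm, each running between the inner faces of the legs it joins and aligned with the legs' outer faces on the other axis.

B is a table with a 1789×776 mm rectangular top, 49 mm thick, top surface at z = 732 mm, supported by four 54×54 mm square legs, each inset 40 mm from the nearest pair of top edges, running from the floor.

C is a spool: two coaxial disc flanges of radius 88 mm and thickness 18 mm, joined by a core cylinder of radius 19 mm and height 86 mm. The lower flange rests on z = 0 and the three cylinders share a vertical axis.

The table is on the floor beside the stool on its −y side. The spool is on top of the stool.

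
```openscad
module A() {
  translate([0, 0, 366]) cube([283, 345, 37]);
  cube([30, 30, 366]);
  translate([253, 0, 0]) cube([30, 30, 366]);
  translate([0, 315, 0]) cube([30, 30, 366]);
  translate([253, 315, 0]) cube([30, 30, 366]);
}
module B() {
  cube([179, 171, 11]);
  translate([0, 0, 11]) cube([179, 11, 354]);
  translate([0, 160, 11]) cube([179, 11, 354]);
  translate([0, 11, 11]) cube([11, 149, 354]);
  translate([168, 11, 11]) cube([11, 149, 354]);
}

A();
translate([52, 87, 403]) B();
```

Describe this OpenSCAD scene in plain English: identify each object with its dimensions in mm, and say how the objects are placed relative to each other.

A is a four-legged stool. The seat is 283×345 mm, 37 mm thick, top at z = 403 mm. It stands on four square legs, each 30×30 mm in cross-section, from z = 0 to the seat underside, each flush with a corner of the seat.

B is an open-topped rectangular box: outside dimensions 179×171×365 mm, with a uniform wall and base thickness of 11 mm. The base is a full 179×171 slab on the floor; four walls sit on top of the base. The front and back walls (the −y and +y sides) span the full width; the two side walls fit between them.

The open box is on top of the stool, centred.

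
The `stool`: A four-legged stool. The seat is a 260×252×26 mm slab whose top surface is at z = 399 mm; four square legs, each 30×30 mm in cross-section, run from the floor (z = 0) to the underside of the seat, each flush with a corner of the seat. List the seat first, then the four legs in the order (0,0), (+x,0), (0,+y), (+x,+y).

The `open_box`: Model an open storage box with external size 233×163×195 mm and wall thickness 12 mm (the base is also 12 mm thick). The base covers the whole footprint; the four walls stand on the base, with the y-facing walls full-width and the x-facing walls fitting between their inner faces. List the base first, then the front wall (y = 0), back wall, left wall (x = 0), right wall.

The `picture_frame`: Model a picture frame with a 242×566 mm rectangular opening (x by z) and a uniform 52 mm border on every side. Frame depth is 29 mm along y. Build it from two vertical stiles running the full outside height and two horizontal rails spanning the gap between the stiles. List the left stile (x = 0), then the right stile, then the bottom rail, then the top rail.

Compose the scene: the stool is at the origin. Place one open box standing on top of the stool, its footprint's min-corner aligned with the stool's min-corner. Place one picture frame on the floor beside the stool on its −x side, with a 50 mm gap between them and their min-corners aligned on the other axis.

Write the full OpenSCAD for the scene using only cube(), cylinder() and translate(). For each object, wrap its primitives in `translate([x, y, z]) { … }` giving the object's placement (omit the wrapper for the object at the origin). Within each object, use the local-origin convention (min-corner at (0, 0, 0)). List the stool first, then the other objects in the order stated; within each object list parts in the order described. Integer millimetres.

translate([0, 0, 373]) cube([260, 252, 26]);
cube([30, 30, 373]);
translate([230, 0, 0]) cube([30, 30, 373]);
translate([0, 222, 0]) cube([30, 30, 373]);
translate([230, 222, 0]) cube([30, 30, 373]);
translate([0, 0, 399]) {
  cube([233, 163, 12]);
  translate([0, 0, 12]) cube([233, 12, 183]);
  translate([0, 151, 12]) cube([233, 12, 183]);
  translate([0, 12, 12]) cube([12, 139, 183]);
  translate([221, 12, 12]) cube([12, 139, 183]);
}
translate([-396, 0, 0]) {
  cube([52, 29, 670]);
  translate([294, 0, 0]) cube([52, 29, 670]);
  translate([52, 0, 0]) cube([242, 29, 52]);
  translate([52, 0, 618]) cube([242, 29, 52]);
}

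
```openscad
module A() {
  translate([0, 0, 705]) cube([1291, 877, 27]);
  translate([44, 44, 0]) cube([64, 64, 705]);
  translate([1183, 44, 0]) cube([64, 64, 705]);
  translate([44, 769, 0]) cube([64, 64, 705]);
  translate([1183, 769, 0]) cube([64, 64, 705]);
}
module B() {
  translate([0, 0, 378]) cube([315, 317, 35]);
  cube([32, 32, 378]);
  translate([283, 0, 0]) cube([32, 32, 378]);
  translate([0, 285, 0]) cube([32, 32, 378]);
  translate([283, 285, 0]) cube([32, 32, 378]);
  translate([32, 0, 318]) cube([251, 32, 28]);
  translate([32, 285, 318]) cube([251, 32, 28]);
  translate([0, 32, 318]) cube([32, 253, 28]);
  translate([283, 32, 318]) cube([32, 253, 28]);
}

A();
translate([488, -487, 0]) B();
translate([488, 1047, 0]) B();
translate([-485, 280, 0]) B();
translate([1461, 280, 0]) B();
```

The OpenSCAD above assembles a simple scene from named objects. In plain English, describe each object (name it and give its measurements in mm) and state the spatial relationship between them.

A is a rectangular dining table. The top is 1291×877×27 mm with its upper surface at z = 732 mm. It stands on four 64×64 mm square legs, each inset 44 mm from the nearest pair of top edges, running from the floor to the underside of the top.

B is a simple wooden stool: a rectangular seat 315 mm (x) by 317 mm (y), 35 mm thick, top face at z = 413 mm, on four square legs, each 32×32 mm in cross-section. The legs rest on z = 0, each flush with a corner of the seat. Four stretchers, 32 mm wide and 28 mm tall, connect adjacent legs with their undersides at z = 318 mm, each running between the inner faces of the legs it joins and aligned with the legs' outer faces on the other axis.

Four stools sit around the table at the −y, +y, −x, +x sides.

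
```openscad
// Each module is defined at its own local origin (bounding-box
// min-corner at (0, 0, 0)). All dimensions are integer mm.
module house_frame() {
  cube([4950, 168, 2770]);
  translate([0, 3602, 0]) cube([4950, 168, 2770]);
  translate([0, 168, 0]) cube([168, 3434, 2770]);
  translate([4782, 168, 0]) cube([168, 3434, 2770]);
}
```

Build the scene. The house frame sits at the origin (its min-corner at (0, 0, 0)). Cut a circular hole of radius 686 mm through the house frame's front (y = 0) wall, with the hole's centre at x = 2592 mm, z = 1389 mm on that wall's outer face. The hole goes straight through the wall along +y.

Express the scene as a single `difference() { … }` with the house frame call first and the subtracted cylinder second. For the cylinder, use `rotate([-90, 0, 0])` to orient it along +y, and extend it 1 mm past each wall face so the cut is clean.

difference() {
  house_frame();
  translate([2592, -1, 1389]) rotate([-90, 0, 0]) cylinder(h = 170, r = 686);
}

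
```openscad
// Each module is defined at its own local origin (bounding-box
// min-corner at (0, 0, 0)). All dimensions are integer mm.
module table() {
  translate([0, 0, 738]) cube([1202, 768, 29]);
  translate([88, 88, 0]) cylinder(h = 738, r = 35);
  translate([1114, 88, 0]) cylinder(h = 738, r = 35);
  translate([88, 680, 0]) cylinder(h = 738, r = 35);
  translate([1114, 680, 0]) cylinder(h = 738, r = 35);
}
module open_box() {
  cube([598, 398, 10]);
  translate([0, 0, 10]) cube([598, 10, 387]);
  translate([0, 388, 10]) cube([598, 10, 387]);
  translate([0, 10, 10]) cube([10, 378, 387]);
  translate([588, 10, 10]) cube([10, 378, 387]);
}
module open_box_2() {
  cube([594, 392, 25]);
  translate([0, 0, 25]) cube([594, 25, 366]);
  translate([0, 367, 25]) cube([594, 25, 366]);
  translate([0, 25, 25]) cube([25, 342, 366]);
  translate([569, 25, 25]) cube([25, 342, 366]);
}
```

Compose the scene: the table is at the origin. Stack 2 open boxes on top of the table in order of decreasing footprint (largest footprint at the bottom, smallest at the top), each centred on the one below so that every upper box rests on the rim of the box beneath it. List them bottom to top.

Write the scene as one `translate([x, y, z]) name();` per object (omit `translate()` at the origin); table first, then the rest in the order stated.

table();
translate([302, 185, 767]) open_box();
translate([304, 188, 1164]) open_box_2();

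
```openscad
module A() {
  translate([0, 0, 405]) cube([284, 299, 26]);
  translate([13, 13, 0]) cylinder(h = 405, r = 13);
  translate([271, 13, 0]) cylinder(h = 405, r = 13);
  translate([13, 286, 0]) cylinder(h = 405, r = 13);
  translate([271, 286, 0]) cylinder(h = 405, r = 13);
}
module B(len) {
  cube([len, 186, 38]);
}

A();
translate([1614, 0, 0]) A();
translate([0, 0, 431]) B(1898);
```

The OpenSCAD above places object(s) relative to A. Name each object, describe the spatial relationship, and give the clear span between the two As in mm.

A is a stool. B is a beam. A beam spans the tops of two stools. The clear span between the two stools is 1330 mm.

Second stool starts at x = 1614; first ends at x = 284; clear span = 1614 − 284 = 1330 mm.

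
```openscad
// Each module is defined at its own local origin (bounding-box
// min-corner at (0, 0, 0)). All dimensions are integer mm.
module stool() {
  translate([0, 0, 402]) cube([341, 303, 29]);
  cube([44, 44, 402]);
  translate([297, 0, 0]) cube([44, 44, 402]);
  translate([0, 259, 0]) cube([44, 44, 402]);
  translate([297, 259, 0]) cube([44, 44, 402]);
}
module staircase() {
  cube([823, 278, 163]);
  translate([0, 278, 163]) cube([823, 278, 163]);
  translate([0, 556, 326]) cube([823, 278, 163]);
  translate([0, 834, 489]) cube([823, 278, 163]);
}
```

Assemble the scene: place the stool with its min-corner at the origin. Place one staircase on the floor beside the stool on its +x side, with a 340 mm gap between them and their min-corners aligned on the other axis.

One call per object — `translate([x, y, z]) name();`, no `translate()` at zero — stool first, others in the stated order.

stool();
translate([681, 0, 0]) staircase();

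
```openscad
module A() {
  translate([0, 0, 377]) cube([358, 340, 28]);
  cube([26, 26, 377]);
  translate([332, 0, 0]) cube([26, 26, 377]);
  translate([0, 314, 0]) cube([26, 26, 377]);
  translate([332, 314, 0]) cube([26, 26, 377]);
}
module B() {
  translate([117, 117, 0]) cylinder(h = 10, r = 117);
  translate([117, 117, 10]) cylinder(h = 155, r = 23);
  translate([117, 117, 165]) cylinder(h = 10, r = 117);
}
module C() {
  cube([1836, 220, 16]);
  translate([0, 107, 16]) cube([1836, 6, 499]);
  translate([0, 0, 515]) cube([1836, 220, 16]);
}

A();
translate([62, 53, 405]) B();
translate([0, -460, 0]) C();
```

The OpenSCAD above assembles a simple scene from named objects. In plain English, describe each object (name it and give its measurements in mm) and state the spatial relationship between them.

A is a four-legged stool. The seat is a 358×340×28 mm slab whose top surface is at z = 405 mm; four square legs, each 26×26 mm in cross-section, run from the floor (z = 0) to the underside of the seat, each flush with a corner of the seat.

B is a spool: two coaxial disc flanges of radius 117 mm and thickness 10 mm, joined by a core cylinder of radius 23 mm and height 155 mm. The lower flange rests on z = 0 and the three cylinders share a vertical axis.

C is an I-beam lying along x, 1836 mm long. Overall section height 531 mm. Two flanges 220 mm wide (y) and 16 mm thick, one on the floor and one at the top; a web 6 mm thick runs between them, centred on the flange width.

The spool is on top of the stool, centred. The I-beam is on the floor beside the stool on its −y side.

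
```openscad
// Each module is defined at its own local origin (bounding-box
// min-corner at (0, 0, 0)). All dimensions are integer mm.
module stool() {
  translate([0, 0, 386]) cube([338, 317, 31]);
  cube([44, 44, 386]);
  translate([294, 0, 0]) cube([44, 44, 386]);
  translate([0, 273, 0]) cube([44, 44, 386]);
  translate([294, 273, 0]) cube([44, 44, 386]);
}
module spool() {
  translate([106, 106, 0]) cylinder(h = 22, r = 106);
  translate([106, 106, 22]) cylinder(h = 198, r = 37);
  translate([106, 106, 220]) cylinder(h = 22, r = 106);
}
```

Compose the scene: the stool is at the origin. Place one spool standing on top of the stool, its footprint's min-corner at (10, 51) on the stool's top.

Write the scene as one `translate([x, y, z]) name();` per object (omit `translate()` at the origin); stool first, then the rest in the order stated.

stool();
translate([10, 51, 417]) spool();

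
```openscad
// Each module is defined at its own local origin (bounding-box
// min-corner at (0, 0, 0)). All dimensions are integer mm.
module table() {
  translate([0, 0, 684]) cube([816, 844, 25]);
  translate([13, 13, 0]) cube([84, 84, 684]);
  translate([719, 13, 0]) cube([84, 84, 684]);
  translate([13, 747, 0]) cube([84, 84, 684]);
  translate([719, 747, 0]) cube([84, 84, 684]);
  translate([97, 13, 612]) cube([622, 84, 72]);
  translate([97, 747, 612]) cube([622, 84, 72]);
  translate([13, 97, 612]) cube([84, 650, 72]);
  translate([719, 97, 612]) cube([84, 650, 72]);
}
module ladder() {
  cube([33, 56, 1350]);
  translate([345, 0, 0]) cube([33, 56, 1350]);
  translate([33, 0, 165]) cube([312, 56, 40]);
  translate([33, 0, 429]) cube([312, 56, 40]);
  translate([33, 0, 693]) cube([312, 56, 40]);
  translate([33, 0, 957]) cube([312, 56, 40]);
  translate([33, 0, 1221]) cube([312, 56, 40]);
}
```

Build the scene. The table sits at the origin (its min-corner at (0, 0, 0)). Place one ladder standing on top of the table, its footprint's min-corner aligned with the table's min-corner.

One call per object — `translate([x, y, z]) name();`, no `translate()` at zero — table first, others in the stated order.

table();
translate([0, 0, 709]) ladder();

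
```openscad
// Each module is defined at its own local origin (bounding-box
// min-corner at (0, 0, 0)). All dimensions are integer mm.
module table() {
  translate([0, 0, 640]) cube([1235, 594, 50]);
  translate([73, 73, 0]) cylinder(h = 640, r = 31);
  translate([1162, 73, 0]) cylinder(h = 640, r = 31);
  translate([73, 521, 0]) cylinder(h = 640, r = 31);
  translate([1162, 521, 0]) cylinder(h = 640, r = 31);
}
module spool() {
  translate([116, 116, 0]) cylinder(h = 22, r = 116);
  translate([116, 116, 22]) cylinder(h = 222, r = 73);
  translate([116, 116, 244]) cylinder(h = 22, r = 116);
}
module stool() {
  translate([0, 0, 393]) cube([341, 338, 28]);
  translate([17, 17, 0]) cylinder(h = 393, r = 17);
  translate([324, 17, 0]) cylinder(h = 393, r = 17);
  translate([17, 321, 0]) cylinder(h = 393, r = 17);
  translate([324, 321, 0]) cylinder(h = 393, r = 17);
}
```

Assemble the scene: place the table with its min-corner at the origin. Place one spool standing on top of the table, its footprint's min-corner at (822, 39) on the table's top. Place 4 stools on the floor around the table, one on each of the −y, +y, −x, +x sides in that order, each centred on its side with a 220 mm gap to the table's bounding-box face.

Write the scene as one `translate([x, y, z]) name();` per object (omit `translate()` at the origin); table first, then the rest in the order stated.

table();
translate([822, 39, 690]) spool();
translate([447, -558, 0]) stool();
translate([447, 814, 0]) stool();
translate([-561, 128, 0]) stool();
translate([1455, 128, 0]) stool();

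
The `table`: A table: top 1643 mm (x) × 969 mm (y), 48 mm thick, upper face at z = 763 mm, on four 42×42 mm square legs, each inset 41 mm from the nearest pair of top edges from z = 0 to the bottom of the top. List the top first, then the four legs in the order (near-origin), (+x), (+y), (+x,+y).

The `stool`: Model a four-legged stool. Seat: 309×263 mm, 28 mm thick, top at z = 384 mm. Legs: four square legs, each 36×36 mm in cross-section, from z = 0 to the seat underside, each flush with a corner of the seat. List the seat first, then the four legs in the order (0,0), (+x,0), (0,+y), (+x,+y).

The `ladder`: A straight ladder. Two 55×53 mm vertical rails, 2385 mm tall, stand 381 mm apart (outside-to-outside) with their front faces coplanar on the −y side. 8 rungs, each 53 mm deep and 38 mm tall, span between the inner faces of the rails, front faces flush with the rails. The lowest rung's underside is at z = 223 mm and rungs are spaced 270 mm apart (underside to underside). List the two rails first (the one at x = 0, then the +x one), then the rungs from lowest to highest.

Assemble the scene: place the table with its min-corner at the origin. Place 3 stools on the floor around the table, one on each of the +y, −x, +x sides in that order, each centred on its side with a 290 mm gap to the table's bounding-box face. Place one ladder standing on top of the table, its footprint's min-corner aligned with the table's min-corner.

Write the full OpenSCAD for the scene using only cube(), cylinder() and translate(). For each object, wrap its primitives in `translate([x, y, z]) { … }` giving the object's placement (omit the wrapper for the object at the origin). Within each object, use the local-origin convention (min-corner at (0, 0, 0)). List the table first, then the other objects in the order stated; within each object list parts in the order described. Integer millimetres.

translate([0, 0, 715]) cube([1643, 969, 48]);
translate([41, 41, 0]) cube([42, 42, 715]);
translate([1560, 41, 0]) cube([42, 42, 715]);
translate([41, 886, 0]) cube([42, 42, 715]);
translate([1560, 886, 0]) cube([42, 42, 715]);
translate([667, 1259, 0]) {
  translate([0, 0, 356]) cube([309, 263, 28]);
  cube([36, 36, 356]);
  translate([273, 0, 0]) cube([36, 36, 356]);
  translate([0, 227, 0]) cube([36, 36, 356]);
  translate([273, 227, 0]) cube([36, 36, 356]);
}
translate([-599, 353, 0]) {
  translate([0, 0, 356]) cube([309, 263, 28]);
  cube([36, 36, 356]);
  translate([273, 0, 0]) cube([36, 36, 356]);
  translate([0, 227, 0]) cube([36, 36, 356]);
  translate([273, 227, 0]) cube([36, 36, 356]);
}
translate([1933, 353, 0]) {
  translate([0, 0, 356]) cube([309, 263, 28]);
  cube([36, 36, 356]);
  translate([273, 0, 0]) cube([36, 36, 356]);
  translate([0, 227, 0]) cube([36, 36, 356]);
  translate([273, 227, 0]) cube([36, 36, 356]);
}
translate([0, 0, 763]) {
  cube([55, 53, 2385]);
  translate([326, 0, 0]) cube([55, 53, 2385]);
  translate([55, 0, 223]) cube([271, 53, 38]);
  translate([55, 0, 493]) cube([271, 53, 38]);
  translate([55, 0, 763]) cube([271, 53, 38]);
  translate([55, 0, 1033]) cube([271, 53, 38]);
  translate([55, 0, 1303]) cube([271, 53, 38]);
  translate([55, 0, 1573]) cube([271, 53, 38]);
  translate([55, 0, 1843]) cube([271, 53, 38]);
  translate([55, 0, 2113]) cube([271, 53, 38]);
}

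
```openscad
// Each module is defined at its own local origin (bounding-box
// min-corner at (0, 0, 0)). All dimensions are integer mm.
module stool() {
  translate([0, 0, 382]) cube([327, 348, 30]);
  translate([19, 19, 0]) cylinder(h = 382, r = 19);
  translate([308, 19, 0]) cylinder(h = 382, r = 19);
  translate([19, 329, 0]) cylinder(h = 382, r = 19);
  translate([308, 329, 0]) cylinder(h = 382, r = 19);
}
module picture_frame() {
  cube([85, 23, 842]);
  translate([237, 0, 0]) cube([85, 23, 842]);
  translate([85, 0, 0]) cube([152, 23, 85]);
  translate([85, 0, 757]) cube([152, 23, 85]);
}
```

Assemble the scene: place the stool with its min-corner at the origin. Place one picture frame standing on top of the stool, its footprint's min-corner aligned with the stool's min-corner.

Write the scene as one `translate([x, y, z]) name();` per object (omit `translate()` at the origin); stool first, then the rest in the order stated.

stool();
translate([0, 0, 412]) picture_frame();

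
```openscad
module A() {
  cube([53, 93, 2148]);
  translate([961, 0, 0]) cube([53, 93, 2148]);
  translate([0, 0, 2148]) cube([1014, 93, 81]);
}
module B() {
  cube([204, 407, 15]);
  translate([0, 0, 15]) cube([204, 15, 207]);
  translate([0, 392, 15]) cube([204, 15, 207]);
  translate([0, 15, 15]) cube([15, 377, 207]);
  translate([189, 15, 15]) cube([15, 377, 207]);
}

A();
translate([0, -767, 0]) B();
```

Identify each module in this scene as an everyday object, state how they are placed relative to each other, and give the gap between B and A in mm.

The open box's nearest face is 360 mm from the door frame's −y face.

A is a door frame. B is an open box. The open box is on the floor beside the door frame on its −y side. The gap between the open box and the door frame is 360 mm.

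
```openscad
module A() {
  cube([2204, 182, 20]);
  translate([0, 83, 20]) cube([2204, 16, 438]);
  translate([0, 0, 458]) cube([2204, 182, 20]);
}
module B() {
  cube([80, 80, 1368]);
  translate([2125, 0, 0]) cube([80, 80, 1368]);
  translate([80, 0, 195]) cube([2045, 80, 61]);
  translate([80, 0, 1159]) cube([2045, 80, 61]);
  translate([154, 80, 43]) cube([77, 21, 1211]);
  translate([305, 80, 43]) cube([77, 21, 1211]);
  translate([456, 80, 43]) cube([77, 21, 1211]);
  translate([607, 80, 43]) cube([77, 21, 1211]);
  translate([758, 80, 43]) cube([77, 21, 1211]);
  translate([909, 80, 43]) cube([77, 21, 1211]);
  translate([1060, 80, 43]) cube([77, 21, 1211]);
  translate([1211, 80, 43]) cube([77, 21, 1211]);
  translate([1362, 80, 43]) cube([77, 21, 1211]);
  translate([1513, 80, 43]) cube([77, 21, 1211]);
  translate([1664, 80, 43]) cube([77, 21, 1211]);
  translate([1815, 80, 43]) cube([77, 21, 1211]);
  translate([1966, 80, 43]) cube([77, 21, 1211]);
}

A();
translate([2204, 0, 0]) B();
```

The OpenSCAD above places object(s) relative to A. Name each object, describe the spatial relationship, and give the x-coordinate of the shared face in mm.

The I-beam's +x face and the fence section's −x face are both at x = 2204 mm.

A is an I-beam. B is a fence section. The fence section is against the I-beam's +x side, with their −y faces flush. The x-coordinate of the shared face is 2204 mm.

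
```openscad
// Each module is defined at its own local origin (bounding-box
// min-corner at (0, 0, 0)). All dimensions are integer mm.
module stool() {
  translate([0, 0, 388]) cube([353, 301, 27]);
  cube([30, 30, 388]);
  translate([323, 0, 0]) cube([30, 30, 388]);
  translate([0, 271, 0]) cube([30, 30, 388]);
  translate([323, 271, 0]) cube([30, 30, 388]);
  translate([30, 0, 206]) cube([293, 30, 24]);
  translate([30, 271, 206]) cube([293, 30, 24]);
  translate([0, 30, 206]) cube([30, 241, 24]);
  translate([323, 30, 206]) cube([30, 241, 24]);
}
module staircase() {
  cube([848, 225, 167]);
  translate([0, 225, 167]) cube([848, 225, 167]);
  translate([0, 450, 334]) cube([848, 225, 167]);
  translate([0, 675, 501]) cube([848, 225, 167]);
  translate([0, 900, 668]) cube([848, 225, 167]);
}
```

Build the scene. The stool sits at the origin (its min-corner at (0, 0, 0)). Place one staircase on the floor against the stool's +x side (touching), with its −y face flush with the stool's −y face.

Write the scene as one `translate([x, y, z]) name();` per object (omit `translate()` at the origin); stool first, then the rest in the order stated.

stool();
translate([353, 0, 0]) staircase();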